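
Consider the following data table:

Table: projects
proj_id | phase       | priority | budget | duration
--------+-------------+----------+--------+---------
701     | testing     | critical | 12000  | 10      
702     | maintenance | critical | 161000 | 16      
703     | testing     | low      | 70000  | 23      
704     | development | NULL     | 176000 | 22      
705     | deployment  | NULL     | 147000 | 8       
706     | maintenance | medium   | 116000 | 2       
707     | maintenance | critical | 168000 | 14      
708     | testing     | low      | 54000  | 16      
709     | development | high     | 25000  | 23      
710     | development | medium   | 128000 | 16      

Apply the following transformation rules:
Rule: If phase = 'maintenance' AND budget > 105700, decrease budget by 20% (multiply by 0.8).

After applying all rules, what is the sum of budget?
968000.0

Step 1: Find records where phase = 'maintenance' AND budget > 105700
Step 2: 3 records match, summing to 445000
Step 3: After multiplier: 445000 × 0.8 = 356000.0
Step 4: Unaffected records sum: 612000
Step 5: Final sum = 356000.0 + 612000 = 968000.0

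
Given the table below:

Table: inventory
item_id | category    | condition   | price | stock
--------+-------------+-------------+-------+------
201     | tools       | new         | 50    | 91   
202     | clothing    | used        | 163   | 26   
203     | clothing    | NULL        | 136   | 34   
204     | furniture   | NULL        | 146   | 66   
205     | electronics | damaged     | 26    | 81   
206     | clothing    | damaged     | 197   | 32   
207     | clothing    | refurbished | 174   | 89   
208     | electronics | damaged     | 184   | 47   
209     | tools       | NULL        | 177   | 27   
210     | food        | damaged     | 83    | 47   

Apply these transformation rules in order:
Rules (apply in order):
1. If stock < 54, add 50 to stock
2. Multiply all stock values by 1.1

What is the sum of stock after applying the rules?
924.0

Step 1: Apply Rule 1 - Add 50 to records with stock < 54
  - 6 records affected: 213 + (6 × 50) = 513
  - Unaffected records: 327
  - Sum after Rule 1: 840
Step 2: Apply Rule 2 - Multiply all by 1.1
  - 840 × 1.1 = 924.0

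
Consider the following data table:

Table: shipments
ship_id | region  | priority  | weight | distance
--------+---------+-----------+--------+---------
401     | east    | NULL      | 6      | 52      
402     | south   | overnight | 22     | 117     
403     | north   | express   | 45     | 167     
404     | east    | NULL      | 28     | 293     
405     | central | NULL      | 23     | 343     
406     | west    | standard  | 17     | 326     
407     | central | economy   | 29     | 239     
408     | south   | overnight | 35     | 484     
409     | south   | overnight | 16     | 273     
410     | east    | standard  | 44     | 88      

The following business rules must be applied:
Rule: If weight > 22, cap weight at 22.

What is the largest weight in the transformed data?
22

Step 1: Original maximum weight = 45
Step 2: Apply cap at 22
Step 3: 6 records had weight > 22 and were capped
Step 4: Maximum after transformation = 22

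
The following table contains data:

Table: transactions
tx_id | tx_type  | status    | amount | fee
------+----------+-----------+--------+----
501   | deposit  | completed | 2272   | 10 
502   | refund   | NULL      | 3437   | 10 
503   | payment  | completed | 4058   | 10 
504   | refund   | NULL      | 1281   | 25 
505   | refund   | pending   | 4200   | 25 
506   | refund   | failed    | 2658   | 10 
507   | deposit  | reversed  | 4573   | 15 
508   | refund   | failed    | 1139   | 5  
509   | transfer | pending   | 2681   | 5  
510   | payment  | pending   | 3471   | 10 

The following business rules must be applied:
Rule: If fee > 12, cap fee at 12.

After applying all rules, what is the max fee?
12

Step 1: Original maximum fee = 25
Step 2: Apply cap at 12
Step 3: 3 records had fee > 12 and were capped
Step 4: Maximum after transformation = 12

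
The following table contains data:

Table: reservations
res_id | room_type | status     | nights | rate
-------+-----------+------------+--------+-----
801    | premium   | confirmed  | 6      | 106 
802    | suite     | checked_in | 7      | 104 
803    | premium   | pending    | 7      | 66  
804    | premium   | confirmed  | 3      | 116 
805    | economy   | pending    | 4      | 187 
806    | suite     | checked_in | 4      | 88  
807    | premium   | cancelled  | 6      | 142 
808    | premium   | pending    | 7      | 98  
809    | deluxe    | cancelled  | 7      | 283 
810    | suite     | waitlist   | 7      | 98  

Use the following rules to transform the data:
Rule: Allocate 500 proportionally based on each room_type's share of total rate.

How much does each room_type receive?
deluxe: 109.86, economy: 72.59, premium: 204.97, suite: 112.58

Step 1: Calculate total rate = 1288
Step 2: Calculate each room_type's proportion:
  deluxe: 283/1288 = 21.97% → 109.86
  economy: 187/1288 = 14.52% → 72.59
  premium: 528/1288 = 40.99% → 204.97
  suite: 290/1288 = 22.52% → 112.58
Step 3: Verify: sum of allocations ≈ 500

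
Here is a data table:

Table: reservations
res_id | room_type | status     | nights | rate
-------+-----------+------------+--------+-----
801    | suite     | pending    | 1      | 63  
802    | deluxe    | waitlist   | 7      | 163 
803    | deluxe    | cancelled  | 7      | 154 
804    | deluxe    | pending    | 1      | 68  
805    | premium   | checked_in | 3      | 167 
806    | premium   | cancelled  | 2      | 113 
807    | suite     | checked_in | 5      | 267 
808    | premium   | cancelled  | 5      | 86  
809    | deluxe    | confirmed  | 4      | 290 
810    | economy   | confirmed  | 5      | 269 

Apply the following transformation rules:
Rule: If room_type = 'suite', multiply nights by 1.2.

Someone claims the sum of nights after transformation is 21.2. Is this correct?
No, the correct result is 41.2.

Step 1: Calculate the correct sum after transformation
Step 2: Apply multiplier 1.2 to records where room_type = 'suite'
Step 3: Correct result = 41.2
Step 4: Claimed result = 21.2
Step 5: 41.2 ≠ 21.2
Conclusion: The claimed result is incorrect. The correct answer is 41.2.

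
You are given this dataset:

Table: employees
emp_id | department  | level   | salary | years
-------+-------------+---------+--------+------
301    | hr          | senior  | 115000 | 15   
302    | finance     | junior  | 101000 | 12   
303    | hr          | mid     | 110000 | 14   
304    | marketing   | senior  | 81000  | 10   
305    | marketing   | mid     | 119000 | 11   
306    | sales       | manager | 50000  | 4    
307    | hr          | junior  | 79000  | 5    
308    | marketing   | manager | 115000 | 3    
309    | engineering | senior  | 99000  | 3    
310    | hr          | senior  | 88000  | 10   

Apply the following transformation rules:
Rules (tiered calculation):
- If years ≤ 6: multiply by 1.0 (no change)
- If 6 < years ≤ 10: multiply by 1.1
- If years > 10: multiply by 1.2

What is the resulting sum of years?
99.4

Step 1: Tier 1 (years ≤ 6): 4 records, sum = 15 × 1.0 = 15.0
Step 2: Tier 2 (6 < years ≤ 10): 2 records, sum = 20 × 1.1 = 22.0
Step 3: Tier 3 (years > 10): 4 records, sum = 52 × 1.2 = 62.4
Step 4: Final sum = 15.0 + 22.0 + 62.4 = 99.4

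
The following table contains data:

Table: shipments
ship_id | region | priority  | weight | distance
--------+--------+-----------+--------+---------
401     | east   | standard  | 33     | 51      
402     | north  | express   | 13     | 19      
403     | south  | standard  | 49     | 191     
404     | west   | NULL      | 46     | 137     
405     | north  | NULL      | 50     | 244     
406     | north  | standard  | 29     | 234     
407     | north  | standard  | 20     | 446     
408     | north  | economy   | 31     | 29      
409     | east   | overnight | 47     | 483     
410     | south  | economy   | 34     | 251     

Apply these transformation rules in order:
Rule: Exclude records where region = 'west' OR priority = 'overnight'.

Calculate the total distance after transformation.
1465

Step 1: Find records where region = 'west' OR priority = 'overnight'
Step 2: 2 records match, summing to 620
Step 3: Original sum: 2085
Step 4: Remaining sum = 2085 - 620 = 1465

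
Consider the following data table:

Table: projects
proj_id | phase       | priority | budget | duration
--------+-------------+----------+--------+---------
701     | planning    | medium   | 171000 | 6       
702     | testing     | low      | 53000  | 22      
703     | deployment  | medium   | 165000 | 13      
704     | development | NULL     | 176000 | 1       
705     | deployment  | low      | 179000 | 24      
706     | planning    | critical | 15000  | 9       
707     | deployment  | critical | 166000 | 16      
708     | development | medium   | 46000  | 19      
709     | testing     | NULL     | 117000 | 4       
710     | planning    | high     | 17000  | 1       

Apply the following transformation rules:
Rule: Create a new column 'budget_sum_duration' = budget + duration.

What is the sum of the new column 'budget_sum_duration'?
1105115

Step 1: For each record, compute budget + duration
Example calculations:
  171000 + 6 = 171006
  53000 + 22 = 53022
  165000 + 13 = 165013
  ...
Step 2: Sum all derived values
Step 3: Total = 1105115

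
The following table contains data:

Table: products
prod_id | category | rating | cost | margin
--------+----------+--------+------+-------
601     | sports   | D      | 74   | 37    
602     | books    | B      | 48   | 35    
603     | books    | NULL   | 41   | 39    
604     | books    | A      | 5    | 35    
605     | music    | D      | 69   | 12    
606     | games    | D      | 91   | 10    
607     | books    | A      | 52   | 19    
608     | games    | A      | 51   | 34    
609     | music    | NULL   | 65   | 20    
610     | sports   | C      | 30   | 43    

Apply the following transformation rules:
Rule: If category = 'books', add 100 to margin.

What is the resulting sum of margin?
684

Step 1: Count records where category = 'books': 4
Step 2: Total bonus added: 4 × 100 = 400
Step 3: Original sum of margin: 284
Step 4: Final sum = 284 + 400 = 684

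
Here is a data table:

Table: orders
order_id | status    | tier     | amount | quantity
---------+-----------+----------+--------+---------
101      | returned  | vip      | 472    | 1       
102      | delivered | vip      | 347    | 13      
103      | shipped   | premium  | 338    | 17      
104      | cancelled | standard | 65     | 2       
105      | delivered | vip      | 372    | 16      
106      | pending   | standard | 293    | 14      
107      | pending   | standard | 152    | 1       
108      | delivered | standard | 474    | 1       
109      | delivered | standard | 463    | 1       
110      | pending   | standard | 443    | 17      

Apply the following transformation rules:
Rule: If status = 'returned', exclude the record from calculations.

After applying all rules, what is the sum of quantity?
82

Step 1: Identify records where status = 'returned'
Step 2: The excluded records sum to 1
Step 3: Original total quantity = 83
Step 4: Remaining total = 83 - 1 = 82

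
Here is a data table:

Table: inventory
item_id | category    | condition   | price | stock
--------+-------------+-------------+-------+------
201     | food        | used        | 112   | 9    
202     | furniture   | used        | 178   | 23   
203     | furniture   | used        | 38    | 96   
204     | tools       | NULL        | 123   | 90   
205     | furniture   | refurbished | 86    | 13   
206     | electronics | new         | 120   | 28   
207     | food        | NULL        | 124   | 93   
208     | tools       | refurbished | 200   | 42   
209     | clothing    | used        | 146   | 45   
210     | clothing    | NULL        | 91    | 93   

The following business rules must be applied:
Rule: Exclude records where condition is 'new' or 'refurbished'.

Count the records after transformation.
7

Step 1: Count records to exclude
  - 1 (new) + 2 (refurbished) = 3 records
Step 2: Total records: 10
Step 3: Remaining = 10 - 3 = 7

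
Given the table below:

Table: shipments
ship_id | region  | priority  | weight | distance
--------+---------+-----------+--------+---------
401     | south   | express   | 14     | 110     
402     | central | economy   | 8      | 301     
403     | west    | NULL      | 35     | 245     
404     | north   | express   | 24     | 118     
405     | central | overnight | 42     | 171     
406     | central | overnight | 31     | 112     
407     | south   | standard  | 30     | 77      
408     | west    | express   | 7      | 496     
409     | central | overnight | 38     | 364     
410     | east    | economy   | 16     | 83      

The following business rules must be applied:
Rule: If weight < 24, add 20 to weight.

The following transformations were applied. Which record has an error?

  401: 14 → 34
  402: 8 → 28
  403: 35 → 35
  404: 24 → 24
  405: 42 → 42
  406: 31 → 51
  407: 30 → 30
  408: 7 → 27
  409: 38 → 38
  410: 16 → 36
Record 406 has an error. The correct transformed value should be 31, not 51.

Step 1: Check each record against the rule
Step 2: Record 406 has weight = 31
Step 3: Since 31 >= 24, the bonus should not have been applied
Step 4: Correct value = 31, but claimed value = 51
Conclusion: Record 406 has the error.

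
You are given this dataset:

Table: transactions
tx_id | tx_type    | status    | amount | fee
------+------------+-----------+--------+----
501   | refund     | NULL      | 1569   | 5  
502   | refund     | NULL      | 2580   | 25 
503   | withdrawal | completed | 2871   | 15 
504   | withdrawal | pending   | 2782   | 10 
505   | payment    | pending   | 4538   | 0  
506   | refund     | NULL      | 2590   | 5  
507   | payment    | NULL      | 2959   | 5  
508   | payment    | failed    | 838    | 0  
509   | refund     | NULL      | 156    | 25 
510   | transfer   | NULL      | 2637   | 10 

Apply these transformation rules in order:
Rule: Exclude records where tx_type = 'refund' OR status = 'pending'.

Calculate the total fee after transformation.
30

Step 1: Find records where tx_type = 'refund' OR status = 'pending'
Step 2: 6 records match, summing to 70
Step 3: Original sum: 100
Step 4: Remaining sum = 100 - 70 = 30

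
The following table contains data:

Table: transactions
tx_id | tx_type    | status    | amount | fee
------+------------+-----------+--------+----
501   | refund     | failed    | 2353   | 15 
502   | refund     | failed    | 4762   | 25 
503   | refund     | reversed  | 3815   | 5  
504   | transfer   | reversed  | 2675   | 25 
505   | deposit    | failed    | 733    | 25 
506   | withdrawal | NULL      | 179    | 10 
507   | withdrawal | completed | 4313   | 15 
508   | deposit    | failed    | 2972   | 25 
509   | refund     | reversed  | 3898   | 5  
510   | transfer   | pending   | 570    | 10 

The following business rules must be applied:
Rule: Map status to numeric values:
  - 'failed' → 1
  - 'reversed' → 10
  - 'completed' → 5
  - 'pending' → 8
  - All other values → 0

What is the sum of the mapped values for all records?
47

Step 1: Apply mapping to each record
Step 2: Count by status:
  'failed': 4 records × 1 = 4
  'reversed': 3 records × 10 = 30
  'completed': 1 records × 5 = 5
  'pending': 1 records × 8 = 8
Step 3: Sum all mapped values = 47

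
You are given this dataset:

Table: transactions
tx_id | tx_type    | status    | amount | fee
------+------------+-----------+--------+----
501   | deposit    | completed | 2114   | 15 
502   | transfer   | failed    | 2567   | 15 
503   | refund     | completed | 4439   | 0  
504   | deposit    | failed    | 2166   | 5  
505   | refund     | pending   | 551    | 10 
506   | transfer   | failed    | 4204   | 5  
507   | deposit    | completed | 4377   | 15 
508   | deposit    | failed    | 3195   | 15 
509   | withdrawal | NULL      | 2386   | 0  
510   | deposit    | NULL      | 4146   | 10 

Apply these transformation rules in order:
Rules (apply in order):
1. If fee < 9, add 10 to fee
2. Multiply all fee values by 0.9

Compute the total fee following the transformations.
117.0

Step 1: Apply Rule 1 - Add 10 to records with fee < 9
  - 4 records affected: 10 + (4 × 10) = 50
  - Unaffected records: 80
  - Sum after Rule 1: 130
Step 2: Apply Rule 2 - Multiply all by 0.9
  - 130 × 0.9 = 117.0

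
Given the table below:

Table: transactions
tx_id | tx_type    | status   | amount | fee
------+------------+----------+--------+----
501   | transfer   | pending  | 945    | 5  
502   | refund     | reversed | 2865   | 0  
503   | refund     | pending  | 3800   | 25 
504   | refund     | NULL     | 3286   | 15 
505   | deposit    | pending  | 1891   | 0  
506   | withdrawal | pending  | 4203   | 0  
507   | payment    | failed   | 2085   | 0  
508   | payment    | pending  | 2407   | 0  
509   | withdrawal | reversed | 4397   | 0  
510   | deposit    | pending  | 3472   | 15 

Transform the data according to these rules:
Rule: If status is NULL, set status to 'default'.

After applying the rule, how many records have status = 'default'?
1

Step 1: Count records where status IS NULL
Step 2: Found 1 records with NULL status
Step 3: These records will have status set to 'default'
Step 4: Records already having status = 'default': 0
Step 5: Answer: 1 + 0 = 1 records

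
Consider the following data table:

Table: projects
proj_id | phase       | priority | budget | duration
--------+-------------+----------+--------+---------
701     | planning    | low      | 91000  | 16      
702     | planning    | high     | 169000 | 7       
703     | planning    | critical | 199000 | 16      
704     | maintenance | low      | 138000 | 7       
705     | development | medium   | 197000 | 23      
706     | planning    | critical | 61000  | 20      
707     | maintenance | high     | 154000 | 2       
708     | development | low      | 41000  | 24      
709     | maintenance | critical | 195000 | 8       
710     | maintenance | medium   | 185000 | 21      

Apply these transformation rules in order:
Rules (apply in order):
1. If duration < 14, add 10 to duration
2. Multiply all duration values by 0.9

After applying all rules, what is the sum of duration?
165.6

Step 1: Apply Rule 1 - Add 10 to records with duration < 14
  - 4 records affected: 24 + (4 × 10) = 64
  - Unaffected records: 120
  - Sum after Rule 1: 184
Step 2: Apply Rule 2 - Multiply all by 0.9
  - 184 × 0.9 = 165.6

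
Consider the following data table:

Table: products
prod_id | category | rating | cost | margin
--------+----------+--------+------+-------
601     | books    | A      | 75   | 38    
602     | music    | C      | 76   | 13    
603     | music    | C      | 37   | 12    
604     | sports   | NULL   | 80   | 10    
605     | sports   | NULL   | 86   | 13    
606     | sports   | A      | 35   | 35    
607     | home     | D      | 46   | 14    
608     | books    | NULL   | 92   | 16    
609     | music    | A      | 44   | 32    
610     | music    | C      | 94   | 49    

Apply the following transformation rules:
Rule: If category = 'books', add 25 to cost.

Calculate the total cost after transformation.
715

Step 1: Count records where category = 'books': 2
Step 2: Total bonus added: 2 × 25 = 50
Step 3: Original sum of cost: 665
Step 4: Final sum = 665 + 50 = 715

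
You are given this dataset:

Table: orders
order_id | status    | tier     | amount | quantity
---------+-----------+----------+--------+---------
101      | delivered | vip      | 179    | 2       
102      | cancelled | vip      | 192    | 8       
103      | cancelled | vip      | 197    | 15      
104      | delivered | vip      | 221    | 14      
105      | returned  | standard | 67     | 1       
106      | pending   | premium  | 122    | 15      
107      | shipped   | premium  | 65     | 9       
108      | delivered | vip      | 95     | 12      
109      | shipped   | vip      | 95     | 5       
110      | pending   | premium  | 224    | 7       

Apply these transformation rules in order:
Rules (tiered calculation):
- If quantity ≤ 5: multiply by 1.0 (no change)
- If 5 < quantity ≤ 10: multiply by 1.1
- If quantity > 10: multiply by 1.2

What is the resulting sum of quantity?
101.6

Step 1: Tier 1 (quantity ≤ 5): 3 records, sum = 8 × 1.0 = 8.0
Step 2: Tier 2 (5 < quantity ≤ 10): 3 records, sum = 24 × 1.1 = 26.4
Step 3: Tier 3 (quantity > 10): 4 records, sum = 56 × 1.2 = 67.2
Step 4: Final sum = 8.0 + 26.4 + 67.2 = 101.6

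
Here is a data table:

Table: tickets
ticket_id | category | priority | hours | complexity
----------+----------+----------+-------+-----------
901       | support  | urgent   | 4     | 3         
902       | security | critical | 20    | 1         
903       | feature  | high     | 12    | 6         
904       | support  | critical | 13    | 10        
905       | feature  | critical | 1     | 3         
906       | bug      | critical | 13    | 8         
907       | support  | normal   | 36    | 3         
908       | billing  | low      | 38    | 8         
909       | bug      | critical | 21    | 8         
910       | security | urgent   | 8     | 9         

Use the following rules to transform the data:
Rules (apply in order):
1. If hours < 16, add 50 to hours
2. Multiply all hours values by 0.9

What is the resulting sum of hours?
419.4

Step 1: Apply Rule 1 - Add 50 to records with hours < 16
  - 6 records affected: 51 + (6 × 50) = 351
  - Unaffected records: 115
  - Sum after Rule 1: 466
Step 2: Apply Rule 2 - Multiply all by 0.9
  - 466 × 0.9 = 419.4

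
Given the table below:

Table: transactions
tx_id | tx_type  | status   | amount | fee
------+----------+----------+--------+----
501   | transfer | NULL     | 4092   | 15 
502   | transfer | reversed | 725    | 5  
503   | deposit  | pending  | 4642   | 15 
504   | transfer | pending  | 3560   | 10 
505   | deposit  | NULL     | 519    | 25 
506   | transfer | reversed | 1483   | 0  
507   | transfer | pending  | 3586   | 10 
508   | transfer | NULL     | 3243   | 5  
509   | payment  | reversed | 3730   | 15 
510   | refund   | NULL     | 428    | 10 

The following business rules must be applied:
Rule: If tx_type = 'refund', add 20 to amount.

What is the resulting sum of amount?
26028

Step 1: Count records where tx_type = 'refund': 1
Step 2: Total bonus added: 1 × 20 = 20
Step 3: Original sum of amount: 26008
Step 4: Final sum = 26008 + 20 = 26028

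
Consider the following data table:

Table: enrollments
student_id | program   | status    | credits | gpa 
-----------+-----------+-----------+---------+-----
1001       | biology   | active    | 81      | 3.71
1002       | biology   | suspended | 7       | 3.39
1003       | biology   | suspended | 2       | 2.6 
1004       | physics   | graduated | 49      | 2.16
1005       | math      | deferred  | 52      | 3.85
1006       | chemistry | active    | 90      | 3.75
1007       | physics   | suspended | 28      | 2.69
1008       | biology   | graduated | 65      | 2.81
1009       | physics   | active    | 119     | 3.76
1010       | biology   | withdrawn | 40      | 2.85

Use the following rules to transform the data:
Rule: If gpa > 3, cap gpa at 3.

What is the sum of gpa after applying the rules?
28.11

Step 1: 5 records have gpa > 3
Step 2: These records originally summed to 18.46
Step 3: After capping: 5 × 3 = 15
Step 4: Unaffected records sum: 13.11
Step 5: Final sum = 15 + 13.11 = 28.11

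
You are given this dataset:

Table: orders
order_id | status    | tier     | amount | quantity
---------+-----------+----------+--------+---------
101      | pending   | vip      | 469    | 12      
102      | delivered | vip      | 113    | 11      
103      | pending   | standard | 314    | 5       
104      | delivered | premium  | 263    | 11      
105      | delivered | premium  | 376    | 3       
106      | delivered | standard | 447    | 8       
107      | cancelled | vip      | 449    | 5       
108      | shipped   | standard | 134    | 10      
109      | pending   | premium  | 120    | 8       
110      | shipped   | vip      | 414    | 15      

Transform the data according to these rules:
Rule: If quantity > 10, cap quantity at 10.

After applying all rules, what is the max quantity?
10

Step 1: Original maximum quantity = 15
Step 2: Apply cap at 10
Step 3: 4 records had quantity > 10 and were capped
Step 4: Maximum after transformation = 10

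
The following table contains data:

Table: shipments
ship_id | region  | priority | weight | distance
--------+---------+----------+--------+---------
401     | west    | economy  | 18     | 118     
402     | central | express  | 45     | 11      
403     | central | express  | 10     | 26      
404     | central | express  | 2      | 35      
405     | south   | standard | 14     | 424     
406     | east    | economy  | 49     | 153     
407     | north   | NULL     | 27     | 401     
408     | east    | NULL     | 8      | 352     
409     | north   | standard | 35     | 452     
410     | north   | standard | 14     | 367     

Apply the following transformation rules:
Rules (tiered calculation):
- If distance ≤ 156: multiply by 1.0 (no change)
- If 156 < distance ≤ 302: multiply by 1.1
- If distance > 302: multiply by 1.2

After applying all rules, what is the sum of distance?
2738.2

Step 1: Tier 1 (distance ≤ 156): 5 records, sum = 343 × 1.0 = 343.0
Step 2: Tier 2 (156 < distance ≤ 302): 0 records, sum = 0 × 1.1 = 0.0
Step 3: Tier 3 (distance > 302): 5 records, sum = 1996 × 1.2 = 2395.2
Step 4: Final sum = 343.0 + 0.0 + 2395.2 = 2738.2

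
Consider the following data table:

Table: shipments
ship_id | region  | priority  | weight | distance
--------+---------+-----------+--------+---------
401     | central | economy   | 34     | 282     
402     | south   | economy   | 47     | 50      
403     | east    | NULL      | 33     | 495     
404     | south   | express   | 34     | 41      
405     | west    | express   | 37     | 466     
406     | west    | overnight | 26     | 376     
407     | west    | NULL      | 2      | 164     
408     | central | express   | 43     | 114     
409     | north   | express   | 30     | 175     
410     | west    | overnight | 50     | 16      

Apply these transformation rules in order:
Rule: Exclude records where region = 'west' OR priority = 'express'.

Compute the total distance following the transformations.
827

Step 1: Find records where region = 'west' OR priority = 'express'
Step 2: 7 records match, summing to 1352
Step 3: Original sum: 2179
Step 4: Remaining sum = 2179 - 1352 = 827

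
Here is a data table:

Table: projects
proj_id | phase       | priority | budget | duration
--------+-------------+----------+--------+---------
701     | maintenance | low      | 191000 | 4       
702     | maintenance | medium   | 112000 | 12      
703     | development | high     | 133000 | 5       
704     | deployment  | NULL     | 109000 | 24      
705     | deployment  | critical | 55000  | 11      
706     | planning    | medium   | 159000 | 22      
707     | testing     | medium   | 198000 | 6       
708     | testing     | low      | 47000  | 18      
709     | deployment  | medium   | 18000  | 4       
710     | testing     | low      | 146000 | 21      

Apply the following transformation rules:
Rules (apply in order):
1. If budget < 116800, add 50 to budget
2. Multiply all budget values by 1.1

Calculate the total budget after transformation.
1285075.0

Step 1: Apply Rule 1 - Add 50 to records with budget < 116800
  - 5 records affected: 341000 + (5 × 50) = 341250
  - Unaffected records: 827000
  - Sum after Rule 1: 1168250
Step 2: Apply Rule 2 - Multiply all by 1.1
  - 1168250 × 1.1 = 1285075.0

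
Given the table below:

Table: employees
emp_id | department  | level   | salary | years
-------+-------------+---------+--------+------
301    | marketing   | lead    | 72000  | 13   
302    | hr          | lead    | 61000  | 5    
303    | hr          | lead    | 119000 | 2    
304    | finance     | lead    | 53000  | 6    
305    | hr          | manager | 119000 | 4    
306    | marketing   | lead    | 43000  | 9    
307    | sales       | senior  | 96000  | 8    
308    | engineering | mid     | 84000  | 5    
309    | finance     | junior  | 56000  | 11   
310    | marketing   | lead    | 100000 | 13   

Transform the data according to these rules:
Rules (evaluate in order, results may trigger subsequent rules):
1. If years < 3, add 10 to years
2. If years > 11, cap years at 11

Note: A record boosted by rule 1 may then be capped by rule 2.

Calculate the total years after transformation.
81

Step 1: Apply rule 1 to records with years < 3
  - 1 records get bonus of 10
  - Of these, 1 records then exceed 11 and get capped
Step 2: Apply rule 2 to records with years > 11
  - 2 records (original) are capped
Step 3: Calculate final sum = 81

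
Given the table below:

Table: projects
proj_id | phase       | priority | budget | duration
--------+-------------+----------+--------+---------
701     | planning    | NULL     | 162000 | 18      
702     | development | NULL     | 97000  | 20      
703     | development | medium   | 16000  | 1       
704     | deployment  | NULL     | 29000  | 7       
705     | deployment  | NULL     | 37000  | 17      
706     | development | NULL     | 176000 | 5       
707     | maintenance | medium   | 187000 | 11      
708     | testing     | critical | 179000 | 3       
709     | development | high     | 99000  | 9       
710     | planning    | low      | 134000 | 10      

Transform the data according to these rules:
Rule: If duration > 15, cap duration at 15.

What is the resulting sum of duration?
91

Step 1: 3 records have duration > 15
Step 2: These records originally summed to 55
Step 3: After capping: 3 × 15 = 45
Step 4: Unaffected records sum: 46
Step 5: Final sum = 45 + 46 = 91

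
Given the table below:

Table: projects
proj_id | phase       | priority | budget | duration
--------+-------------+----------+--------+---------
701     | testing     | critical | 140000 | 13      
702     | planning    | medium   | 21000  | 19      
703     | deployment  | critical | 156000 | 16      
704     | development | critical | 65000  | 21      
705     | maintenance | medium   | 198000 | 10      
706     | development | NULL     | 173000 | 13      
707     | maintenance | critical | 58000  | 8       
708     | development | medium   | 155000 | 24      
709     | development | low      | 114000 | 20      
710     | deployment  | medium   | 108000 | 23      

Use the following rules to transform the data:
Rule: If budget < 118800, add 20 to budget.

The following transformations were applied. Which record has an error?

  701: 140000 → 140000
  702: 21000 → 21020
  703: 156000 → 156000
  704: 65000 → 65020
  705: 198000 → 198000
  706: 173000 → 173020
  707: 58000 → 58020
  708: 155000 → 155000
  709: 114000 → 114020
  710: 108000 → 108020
Record 706 has an error. The correct transformed value should be 173000, not 173020.

Step 1: Check each record against the rule
Step 2: Record 706 has budget = 173000
Step 3: Since 173000 >= 118800, the bonus should not have been applied
Step 4: Correct value = 173000, but claimed value = 173020
Conclusion: Record 706 has the error.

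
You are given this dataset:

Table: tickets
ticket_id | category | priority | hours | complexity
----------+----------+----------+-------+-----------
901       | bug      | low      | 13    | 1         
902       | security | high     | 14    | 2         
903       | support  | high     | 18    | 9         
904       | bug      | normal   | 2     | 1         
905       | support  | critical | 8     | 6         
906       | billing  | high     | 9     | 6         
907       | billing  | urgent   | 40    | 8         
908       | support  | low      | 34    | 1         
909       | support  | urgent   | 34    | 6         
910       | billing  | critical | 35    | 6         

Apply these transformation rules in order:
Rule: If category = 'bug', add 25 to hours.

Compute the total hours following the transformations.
257

Step 1: Count records where category = 'bug': 2
Step 2: Total bonus added: 2 × 25 = 50
Step 3: Original sum of hours: 207
Step 4: Final sum = 207 + 50 = 257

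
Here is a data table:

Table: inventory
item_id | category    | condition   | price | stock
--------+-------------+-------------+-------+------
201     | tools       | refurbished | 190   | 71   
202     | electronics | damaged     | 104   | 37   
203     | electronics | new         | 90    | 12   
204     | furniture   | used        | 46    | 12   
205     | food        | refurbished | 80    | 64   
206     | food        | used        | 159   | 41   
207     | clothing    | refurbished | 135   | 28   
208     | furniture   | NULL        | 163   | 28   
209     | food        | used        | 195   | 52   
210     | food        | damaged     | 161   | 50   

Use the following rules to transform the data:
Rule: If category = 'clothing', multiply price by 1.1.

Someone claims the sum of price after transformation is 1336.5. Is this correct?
Yes, the result is correct.

Step 1: Calculate the correct sum after transformation
Step 2: Apply multiplier 1.1 to records where category = 'clothing'
Step 3: Correct result = 1336.5
Step 4: Claimed result = 1336.5
Step 5: 1336.5 = 1336.5 ✓
Conclusion: The claimed result is correct.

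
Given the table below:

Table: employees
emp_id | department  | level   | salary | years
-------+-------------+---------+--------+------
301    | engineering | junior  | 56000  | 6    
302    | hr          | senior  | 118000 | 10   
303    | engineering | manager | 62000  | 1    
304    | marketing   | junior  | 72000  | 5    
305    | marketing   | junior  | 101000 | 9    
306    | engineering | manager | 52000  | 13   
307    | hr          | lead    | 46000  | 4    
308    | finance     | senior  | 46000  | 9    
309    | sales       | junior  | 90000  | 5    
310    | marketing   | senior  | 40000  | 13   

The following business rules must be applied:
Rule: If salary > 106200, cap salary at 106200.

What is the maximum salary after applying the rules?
106200

Step 1: Original maximum salary = 118000
Step 2: Apply cap at 106200
Step 3: 1 records had salary > 106200 and were capped
Step 4: Maximum after transformation = 106200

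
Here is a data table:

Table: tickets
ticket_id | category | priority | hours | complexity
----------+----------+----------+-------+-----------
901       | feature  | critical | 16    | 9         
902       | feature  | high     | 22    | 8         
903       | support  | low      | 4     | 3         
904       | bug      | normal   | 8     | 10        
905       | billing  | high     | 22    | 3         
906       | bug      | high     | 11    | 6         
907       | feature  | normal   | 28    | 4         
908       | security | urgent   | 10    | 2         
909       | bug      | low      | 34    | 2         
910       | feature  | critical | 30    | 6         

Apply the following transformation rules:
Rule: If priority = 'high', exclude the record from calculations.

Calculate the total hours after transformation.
130

Step 1: Identify records where priority = 'high'
Step 2: The excluded records sum to 55
Step 3: Original total hours = 185
Step 4: Remaining total = 185 - 55 = 130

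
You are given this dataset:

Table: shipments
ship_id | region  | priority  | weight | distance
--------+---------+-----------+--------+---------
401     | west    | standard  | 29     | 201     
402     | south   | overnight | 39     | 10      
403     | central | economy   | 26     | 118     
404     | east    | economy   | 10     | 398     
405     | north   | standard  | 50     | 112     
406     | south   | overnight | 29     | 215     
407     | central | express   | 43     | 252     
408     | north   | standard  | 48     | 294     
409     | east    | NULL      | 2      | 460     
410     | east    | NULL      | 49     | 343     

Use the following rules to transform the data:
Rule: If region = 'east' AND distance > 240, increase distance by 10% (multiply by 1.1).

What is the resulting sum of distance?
2523.1

Step 1: Find records where region = 'east' AND distance > 240
Step 2: 3 records match, summing to 1201
Step 3: After multiplier: 1201 × 1.1 = 1321.1
Step 4: Unaffected records sum: 1202
Step 5: Final sum = 1321.1 + 1202 = 2523.1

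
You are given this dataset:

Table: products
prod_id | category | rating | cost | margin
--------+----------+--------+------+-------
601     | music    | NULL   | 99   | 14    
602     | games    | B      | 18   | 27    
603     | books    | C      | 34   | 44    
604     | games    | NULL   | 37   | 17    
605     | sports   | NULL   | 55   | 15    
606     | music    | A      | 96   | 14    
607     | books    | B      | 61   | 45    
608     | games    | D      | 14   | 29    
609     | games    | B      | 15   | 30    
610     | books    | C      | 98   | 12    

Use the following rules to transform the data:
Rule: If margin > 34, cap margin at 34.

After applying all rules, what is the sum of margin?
226

Step 1: 2 records have margin > 34
Step 2: These records originally summed to 89
Step 3: After capping: 2 × 34 = 68
Step 4: Unaffected records sum: 158
Step 5: Final sum = 68 + 158 = 226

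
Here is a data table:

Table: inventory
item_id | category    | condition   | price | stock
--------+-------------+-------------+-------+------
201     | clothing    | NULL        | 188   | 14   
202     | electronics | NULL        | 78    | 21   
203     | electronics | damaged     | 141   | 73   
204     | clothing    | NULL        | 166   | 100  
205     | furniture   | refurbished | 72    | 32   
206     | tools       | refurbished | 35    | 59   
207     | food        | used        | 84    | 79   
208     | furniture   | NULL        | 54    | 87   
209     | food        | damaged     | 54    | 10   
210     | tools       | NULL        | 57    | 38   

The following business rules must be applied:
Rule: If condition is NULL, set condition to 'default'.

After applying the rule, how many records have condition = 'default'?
5

Step 1: Count records where condition IS NULL
Step 2: Found 5 records with NULL condition
Step 3: These records will have condition set to 'default'
Step 4: Records already having condition = 'default': 0
Step 5: Answer: 5 + 0 = 5 records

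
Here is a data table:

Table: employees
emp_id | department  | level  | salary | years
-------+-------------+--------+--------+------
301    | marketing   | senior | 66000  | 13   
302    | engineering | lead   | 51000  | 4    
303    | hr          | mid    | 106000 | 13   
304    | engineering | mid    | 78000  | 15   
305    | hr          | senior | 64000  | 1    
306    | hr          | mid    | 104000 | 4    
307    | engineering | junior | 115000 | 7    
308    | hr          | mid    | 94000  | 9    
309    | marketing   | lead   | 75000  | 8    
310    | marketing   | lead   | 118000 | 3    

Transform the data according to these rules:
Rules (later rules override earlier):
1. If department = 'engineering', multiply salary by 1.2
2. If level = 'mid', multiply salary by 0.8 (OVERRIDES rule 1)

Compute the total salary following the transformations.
827800.0

Step 1: Rule 2 takes priority for records with level = 'mid'
  - 4 records: 382000 × 0.8 = 305600.0
Step 2: Rule 1 applies to remaining records with department = 'engineering'
  - 2 records: 166000 × 1.2 = 199200.0
Step 3: Other records unchanged: 323000
Step 4: Final sum = 305600.0 + 199200.0 + 323000 = 827800.0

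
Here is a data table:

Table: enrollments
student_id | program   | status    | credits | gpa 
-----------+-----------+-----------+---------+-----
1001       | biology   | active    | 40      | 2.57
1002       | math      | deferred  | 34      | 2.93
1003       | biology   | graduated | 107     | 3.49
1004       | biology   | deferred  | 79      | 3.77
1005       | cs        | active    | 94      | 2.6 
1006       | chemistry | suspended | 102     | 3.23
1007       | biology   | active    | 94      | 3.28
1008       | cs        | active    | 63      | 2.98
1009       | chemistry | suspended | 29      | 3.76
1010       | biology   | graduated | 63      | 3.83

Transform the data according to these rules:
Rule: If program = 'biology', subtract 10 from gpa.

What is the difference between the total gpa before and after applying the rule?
50.0

Step 1: Original sum of gpa = 32.44
Step 2: 5 records have program = 'biology'
Step 3: Each affected record changes by -10
Step 4: Total change = 5 × -10 = -50
Step 5: New sum = 32.44 + -50 = -17.56
Step 6: Difference = |-17.56 - 32.44| = 50.0
        (Sum decreased by 50.0)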